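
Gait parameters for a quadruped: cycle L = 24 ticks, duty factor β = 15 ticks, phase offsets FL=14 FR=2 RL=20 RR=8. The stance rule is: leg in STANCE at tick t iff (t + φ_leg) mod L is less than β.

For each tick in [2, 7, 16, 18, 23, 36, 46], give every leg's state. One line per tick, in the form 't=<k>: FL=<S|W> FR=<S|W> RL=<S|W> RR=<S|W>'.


t=2: phase=(16,4,22,10) vs β=15 → FL=W FR=S RL=W RR=S
t=7: phase=(21,9,3,15) vs β=15 → FL=W FR=S RL=S RR=W
t=16: phase=(6,18,12,0) vs β=15 → FL=S FR=W RL=S RR=S
t=18: phase=(8,20,14,2) vs β=15 → FL=S FR=W RL=S RR=S
t=23: phase=(13,1,19,7) vs β=15 → FL=S FR=S RL=W RR=S
t=36: phase=(2,14,8,20) vs β=15 → FL=S FR=S RL=S RR=W
t=46: phase=(12,0,18,6) vs β=15 → FL=S FR=S RL=W RR=S

t=2: FL=W FR=S RL=W RR=S
t=7: FL=W FR=S RL=S RR=W
t=16: FL=S FR=W RL=S RR=S
t=18: FL=S FR=W RL=S RR=S
t=23: FL=S FR=S RL=W RR=S
t=36: FL=S FR=S RL=S RR=W
t=46: FL=S FR=S RL=W RR=S


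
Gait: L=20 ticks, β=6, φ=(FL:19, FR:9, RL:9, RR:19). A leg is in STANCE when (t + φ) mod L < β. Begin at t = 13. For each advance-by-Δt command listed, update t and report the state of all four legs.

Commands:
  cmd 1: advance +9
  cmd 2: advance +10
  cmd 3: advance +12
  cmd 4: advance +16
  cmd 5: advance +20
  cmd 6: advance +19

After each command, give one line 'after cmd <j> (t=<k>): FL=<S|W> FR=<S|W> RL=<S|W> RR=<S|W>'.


after cmd 1 (t=22): FL=S FR=W RL=W RR=S
after cmd 2 (t=32): FL=W FR=S RL=S RR=W
after cmd 3 (t=44): FL=S FR=W RL=W RR=S
after cmd 4 (t=60): FL=W FR=W RL=W RR=W
after cmd 5 (t=80): FL=W FR=W RL=W RR=W
after cmd 6 (t=99): FL=W FR=W RL=W RR=W

start t=13: FL=W FR=S RL=S RR=W
cmd 1: advance +9 → t=22, phase=(1,11,11,1) → FL=S FR=W RL=W RR=S
cmd 2: advance +10 → t=32, phase=(11,1,1,11) → FL=W FR=S RL=S RR=W
cmd 3: advance +12 → t=44, phase=(3,13,13,3) → FL=S FR=W RL=W RR=S
cmd 4: advance +16 → t=60, phase=(19,9,9,19) → FL=W FR=W RL=W RR=W
cmd 5: advance +20 → t=80, phase=(19,9,9,19) → FL=W FR=W RL=W RR=W
cmd 6: advance +19 → t=99, phase=(18,8,8,18) → FL=W FR=W RL=W RR=W


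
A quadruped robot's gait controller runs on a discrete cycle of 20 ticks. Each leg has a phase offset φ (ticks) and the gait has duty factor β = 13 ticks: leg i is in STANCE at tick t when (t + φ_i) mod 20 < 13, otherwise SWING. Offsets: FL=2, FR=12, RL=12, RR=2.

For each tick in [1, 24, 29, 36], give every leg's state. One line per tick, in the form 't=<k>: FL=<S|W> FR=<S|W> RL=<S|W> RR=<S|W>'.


t=1: phase=(3,13,13,3) vs β=13 → FL=S FR=W RL=W RR=S
t=24: phase=(6,16,16,6) vs β=13 → FL=S FR=W RL=W RR=S
t=29: phase=(11,1,1,11) vs β=13 → FL=S FR=S RL=S RR=S
t=36: phase=(18,8,8,18) vs β=13 → FL=W FR=S RL=S RR=W

t=1: FL=S FR=W RL=W RR=S
t=24: FL=S FR=W RL=W RR=S
t=29: FL=S FR=S RL=S RR=S
t=36: FL=W FR=S RL=S RR=W


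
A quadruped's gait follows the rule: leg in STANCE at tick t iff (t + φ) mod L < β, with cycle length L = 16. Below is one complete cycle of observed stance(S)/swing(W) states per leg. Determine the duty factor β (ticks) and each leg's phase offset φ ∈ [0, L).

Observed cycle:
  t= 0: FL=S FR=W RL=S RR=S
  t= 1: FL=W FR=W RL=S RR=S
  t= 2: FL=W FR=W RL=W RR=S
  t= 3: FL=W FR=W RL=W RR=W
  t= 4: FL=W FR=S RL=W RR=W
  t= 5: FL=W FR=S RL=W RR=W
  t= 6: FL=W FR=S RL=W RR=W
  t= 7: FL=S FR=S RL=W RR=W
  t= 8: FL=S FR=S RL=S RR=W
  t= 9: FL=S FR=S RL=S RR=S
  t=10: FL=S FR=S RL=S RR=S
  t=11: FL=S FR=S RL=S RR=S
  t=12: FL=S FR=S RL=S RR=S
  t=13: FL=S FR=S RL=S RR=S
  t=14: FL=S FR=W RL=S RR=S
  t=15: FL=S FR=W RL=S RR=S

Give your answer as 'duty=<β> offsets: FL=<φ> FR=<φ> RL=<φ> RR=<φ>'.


duty β = stance ticks per leg = 10
FL: stance ticks = 10; W→S at t=7 → φ=9
FR: stance ticks = 10; W→S at t=4 → φ=12
RL: stance ticks = 10; W→S at t=8 → φ=8
RR: stance ticks = 10; W→S at t=9 → φ=7

duty=10 offsets: FL=9 FR=12 RL=8 RR=7


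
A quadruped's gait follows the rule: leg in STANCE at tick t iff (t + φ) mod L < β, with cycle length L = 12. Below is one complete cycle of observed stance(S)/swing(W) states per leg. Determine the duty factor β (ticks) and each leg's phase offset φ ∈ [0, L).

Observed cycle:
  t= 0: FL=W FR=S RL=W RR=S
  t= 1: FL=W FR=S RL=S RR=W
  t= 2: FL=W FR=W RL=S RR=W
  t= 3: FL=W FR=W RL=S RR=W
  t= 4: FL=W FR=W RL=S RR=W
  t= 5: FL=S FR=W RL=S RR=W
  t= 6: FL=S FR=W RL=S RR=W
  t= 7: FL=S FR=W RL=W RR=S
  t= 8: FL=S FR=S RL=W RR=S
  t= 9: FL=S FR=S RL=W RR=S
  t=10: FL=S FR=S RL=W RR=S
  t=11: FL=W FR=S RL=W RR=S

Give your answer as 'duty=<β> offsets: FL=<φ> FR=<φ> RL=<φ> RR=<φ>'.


duty=6 offsets: FL=7 FR=4 RL=11 RR=5

duty β = stance ticks per leg = 6
FL: stance ticks = 6; W→S at t=5 → φ=7
FR: stance ticks = 6; W→S at t=8 → φ=4
RL: stance ticks = 6; W→S at t=1 → φ=11
RR: stance ticks = 6; W→S at t=7 → φ=5


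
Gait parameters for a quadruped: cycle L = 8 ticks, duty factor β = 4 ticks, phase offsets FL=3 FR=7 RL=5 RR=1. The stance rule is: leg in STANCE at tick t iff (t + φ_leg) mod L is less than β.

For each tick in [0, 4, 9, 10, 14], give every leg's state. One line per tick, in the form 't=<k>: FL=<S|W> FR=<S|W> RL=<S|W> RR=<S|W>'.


t=0: phase=(3,7,5,1) vs β=4 → FL=S FR=W RL=W RR=S
t=4: phase=(7,3,1,5) vs β=4 → FL=W FR=S RL=S RR=W
t=9: phase=(4,0,6,2) vs β=4 → FL=W FR=S RL=W RR=S
t=10: phase=(5,1,7,3) vs β=4 → FL=W FR=S RL=W RR=S
t=14: phase=(1,5,3,7) vs β=4 → FL=S FR=W RL=S RR=W

t=0: FL=S FR=W RL=W RR=S
t=4: FL=W FR=S RL=S RR=W
t=9: FL=W FR=S RL=W RR=S
t=10: FL=W FR=S RL=W RR=S
t=14: FL=S FR=W RL=S RR=W


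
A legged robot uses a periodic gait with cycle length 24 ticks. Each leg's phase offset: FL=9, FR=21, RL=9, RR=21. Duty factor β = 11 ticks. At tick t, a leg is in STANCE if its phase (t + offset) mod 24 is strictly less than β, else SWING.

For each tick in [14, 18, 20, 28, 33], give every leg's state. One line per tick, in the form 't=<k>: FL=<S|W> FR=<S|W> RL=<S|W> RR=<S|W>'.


t=14: FL=W FR=W RL=W RR=W
t=18: FL=S FR=W RL=S RR=W
t=20: FL=S FR=W RL=S RR=W
t=28: FL=W FR=S RL=W RR=S
t=33: FL=W FR=S RL=W RR=S

t=14: phase=(23,11,23,11) vs β=11 → FL=W FR=W RL=W RR=W
t=18: phase=(3,15,3,15) vs β=11 → FL=S FR=W RL=S RR=W
t=20: phase=(5,17,5,17) vs β=11 → FL=S FR=W RL=S RR=W
t=28: phase=(13,1,13,1) vs β=11 → FL=W FR=S RL=W RR=S
t=33: phase=(18,6,18,6) vs β=11 → FL=W FR=S RL=W RR=S


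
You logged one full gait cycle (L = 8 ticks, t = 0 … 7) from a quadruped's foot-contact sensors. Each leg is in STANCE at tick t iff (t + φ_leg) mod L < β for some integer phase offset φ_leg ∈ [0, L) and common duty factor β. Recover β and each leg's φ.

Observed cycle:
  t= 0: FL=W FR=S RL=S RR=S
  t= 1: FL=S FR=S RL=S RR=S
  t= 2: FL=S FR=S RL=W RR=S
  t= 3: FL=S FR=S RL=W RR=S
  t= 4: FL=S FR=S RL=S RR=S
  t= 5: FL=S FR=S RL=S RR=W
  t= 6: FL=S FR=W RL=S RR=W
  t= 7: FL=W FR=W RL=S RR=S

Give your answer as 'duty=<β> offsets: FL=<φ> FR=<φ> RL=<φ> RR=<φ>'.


duty β = stance ticks per leg = 6
FL: stance ticks = 6; W→S at t=1 → φ=7
FR: stance ticks = 6; W→S at t=0 → φ=0
RL: stance ticks = 6; W→S at t=4 → φ=4
RR: stance ticks = 6; W→S at t=7 → φ=1

duty=6 offsets: FL=7 FR=0 RL=4 RR=1


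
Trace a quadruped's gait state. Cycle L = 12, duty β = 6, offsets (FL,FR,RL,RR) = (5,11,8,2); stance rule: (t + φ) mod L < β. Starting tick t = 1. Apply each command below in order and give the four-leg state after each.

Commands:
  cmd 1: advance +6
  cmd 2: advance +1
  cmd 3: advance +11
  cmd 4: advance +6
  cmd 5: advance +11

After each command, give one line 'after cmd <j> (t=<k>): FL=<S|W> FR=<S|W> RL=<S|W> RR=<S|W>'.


start t=1: FL=W FR=S RL=W RR=S
cmd 1: advance +6 → t=7, phase=(0,6,3,9) → FL=S FR=W RL=S RR=W
cmd 2: advance +1 → t=8, phase=(1,7,4,10) → FL=S FR=W RL=S RR=W
cmd 3: advance +11 → t=19, phase=(0,6,3,9) → FL=S FR=W RL=S RR=W
cmd 4: advance +6 → t=25, phase=(6,0,9,3) → FL=W FR=S RL=W RR=S
cmd 5: advance +11 → t=36, phase=(5,11,8,2) → FL=S FR=W RL=W RR=S

after cmd 1 (t=7): FL=S FR=W RL=S RR=W
after cmd 2 (t=8): FL=S FR=W RL=S RR=W
after cmd 3 (t=19): FL=S FR=W RL=S RR=W
after cmd 4 (t=25): FL=W FR=S RL=W RR=S
after cmd 5 (t=36): FL=S FR=W RL=W RR=S


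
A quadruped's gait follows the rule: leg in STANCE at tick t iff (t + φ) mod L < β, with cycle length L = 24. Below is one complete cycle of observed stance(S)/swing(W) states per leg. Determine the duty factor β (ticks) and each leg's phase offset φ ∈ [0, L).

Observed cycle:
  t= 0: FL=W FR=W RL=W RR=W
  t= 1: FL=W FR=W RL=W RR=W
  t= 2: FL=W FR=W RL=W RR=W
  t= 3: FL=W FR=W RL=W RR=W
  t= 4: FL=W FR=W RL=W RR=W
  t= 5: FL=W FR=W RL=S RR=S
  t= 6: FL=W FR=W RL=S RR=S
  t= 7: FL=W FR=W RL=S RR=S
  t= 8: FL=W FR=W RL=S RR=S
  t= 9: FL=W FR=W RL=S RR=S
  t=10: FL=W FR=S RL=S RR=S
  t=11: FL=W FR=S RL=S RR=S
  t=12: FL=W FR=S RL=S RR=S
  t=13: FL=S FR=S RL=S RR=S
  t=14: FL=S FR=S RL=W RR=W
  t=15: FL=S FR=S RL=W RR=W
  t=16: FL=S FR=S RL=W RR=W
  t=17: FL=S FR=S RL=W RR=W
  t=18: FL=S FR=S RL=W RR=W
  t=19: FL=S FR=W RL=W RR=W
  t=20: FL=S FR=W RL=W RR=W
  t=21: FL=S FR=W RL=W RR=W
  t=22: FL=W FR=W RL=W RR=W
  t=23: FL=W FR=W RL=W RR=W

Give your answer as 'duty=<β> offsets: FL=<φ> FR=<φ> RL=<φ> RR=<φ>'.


duty β = stance ticks per leg = 9
FL: stance ticks = 9; W→S at t=13 → φ=11
FR: stance ticks = 9; W→S at t=10 → φ=14
RL: stance ticks = 9; W→S at t=5 → φ=19
RR: stance ticks = 9; W→S at t=5 → φ=19

duty=9 offsets: FL=11 FR=14 RL=19 RR=19


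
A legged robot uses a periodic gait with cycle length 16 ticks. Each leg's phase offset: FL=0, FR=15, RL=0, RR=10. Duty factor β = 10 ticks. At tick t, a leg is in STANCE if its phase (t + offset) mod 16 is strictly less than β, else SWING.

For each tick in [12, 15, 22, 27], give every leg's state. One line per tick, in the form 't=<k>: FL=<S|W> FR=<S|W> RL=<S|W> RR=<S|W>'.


t=12: FL=W FR=W RL=W RR=S
t=15: FL=W FR=W RL=W RR=S
t=22: FL=S FR=S RL=S RR=S
t=27: FL=W FR=W RL=W RR=S

t=12: phase=(12,11,12,6) vs β=10 → FL=W FR=W RL=W RR=S
t=15: phase=(15,14,15,9) vs β=10 → FL=W FR=W RL=W RR=S
t=22: phase=(6,5,6,0) vs β=10 → FL=S FR=S RL=S RR=S
t=27: phase=(11,10,11,5) vs β=10 → FL=W FR=W RL=W RR=S


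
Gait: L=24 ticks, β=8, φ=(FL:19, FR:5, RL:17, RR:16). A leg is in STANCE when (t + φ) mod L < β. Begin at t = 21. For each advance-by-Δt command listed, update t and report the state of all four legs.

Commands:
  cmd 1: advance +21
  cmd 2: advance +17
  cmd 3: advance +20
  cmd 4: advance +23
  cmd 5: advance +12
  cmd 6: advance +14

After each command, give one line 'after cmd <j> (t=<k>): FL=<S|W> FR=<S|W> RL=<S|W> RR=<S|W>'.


after cmd 1 (t=42): FL=W FR=W RL=W RR=W
after cmd 2 (t=59): FL=S FR=W RL=S RR=S
after cmd 3 (t=79): FL=S FR=W RL=S RR=W
after cmd 4 (t=102): FL=S FR=W RL=W RR=W
after cmd 5 (t=114): FL=W FR=W RL=W RR=W
after cmd 6 (t=128): FL=S FR=W RL=S RR=S

start t=21: FL=W FR=S RL=W RR=W
cmd 1: advance +21 → t=42, phase=(13,23,11,10) → FL=W FR=W RL=W RR=W
cmd 2: advance +17 → t=59, phase=(6,16,4,3) → FL=S FR=W RL=S RR=S
cmd 3: advance +20 → t=79, phase=(2,12,0,23) → FL=S FR=W RL=S RR=W
cmd 4: advance +23 → t=102, phase=(1,11,23,22) → FL=S FR=W RL=W RR=W
cmd 5: advance +12 → t=114, phase=(13,23,11,10) → FL=W FR=W RL=W RR=W
cmd 6: advance +14 → t=128, phase=(3,13,1,0) → FL=S FR=W RL=S RR=S


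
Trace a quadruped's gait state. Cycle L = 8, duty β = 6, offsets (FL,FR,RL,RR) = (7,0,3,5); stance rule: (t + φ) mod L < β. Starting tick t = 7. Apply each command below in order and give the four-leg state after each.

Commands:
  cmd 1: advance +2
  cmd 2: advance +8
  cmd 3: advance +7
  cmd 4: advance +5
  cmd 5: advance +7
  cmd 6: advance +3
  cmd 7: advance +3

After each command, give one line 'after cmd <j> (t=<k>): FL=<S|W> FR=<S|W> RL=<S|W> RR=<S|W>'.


after cmd 1 (t=9): FL=S FR=S RL=S RR=W
after cmd 2 (t=17): FL=S FR=S RL=S RR=W
after cmd 3 (t=24): FL=W FR=S RL=S RR=S
after cmd 4 (t=29): FL=S FR=S RL=S RR=S
after cmd 5 (t=36): FL=S FR=S RL=W RR=S
after cmd 6 (t=39): FL=W FR=W RL=S RR=S
after cmd 7 (t=42): FL=S FR=S RL=S RR=W

start t=7: FL=W FR=W RL=S RR=S
cmd 1: advance +2 → t=9, phase=(0,1,4,6) → FL=S FR=S RL=S RR=W
cmd 2: advance +8 → t=17, phase=(0,1,4,6) → FL=S FR=S RL=S RR=W
cmd 3: advance +7 → t=24, phase=(7,0,3,5) → FL=W FR=S RL=S RR=S
cmd 4: advance +5 → t=29, phase=(4,5,0,2) → FL=S FR=S RL=S RR=S
cmd 5: advance +7 → t=36, phase=(3,4,7,1) → FL=S FR=S RL=W RR=S
cmd 6: advance +3 → t=39, phase=(6,7,2,4) → FL=W FR=W RL=S RR=S
cmd 7: advance +3 → t=42, phase=(1,2,5,7) → FL=S FR=S RL=S RR=W


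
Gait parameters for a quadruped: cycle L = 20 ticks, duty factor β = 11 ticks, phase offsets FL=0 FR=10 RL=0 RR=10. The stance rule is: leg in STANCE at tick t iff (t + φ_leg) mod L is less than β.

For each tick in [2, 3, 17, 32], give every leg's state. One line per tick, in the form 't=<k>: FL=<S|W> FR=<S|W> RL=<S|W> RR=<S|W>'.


t=2: FL=S FR=W RL=S RR=W
t=3: FL=S FR=W RL=S RR=W
t=17: FL=W FR=S RL=W RR=S
t=32: FL=W FR=S RL=W RR=S

t=2: phase=(2,12,2,12) vs β=11 → FL=S FR=W RL=S RR=W
t=3: phase=(3,13,3,13) vs β=11 → FL=S FR=W RL=S RR=W
t=17: phase=(17,7,17,7) vs β=11 → FL=W FR=S RL=W RR=S
t=32: phase=(12,2,12,2) vs β=11 → FL=W FR=S RL=W RR=S


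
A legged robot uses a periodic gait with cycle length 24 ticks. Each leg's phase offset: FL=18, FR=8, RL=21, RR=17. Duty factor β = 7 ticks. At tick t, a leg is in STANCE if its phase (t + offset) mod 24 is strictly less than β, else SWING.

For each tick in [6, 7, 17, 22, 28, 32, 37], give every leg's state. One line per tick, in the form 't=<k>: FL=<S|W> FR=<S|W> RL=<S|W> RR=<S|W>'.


t=6: phase=(0,14,3,23) vs β=7 → FL=S FR=W RL=S RR=W
t=7: phase=(1,15,4,0) vs β=7 → FL=S FR=W RL=S RR=S
t=17: phase=(11,1,14,10) vs β=7 → FL=W FR=S RL=W RR=W
t=22: phase=(16,6,19,15) vs β=7 → FL=W FR=S RL=W RR=W
t=28: phase=(22,12,1,21) vs β=7 → FL=W FR=W RL=S RR=W
t=32: phase=(2,16,5,1) vs β=7 → FL=S FR=W RL=S RR=S
t=37: phase=(7,21,10,6) vs β=7 → FL=W FR=W RL=W RR=S

t=6: FL=S FR=W RL=S RR=W
t=7: FL=S FR=W RL=S RR=S
t=17: FL=W FR=S RL=W RR=W
t=22: FL=W FR=S RL=W RR=W
t=28: FL=W FR=W RL=S RR=W
t=32: FL=S FR=W RL=S RR=S
t=37: FL=W FR=W RL=W RR=S


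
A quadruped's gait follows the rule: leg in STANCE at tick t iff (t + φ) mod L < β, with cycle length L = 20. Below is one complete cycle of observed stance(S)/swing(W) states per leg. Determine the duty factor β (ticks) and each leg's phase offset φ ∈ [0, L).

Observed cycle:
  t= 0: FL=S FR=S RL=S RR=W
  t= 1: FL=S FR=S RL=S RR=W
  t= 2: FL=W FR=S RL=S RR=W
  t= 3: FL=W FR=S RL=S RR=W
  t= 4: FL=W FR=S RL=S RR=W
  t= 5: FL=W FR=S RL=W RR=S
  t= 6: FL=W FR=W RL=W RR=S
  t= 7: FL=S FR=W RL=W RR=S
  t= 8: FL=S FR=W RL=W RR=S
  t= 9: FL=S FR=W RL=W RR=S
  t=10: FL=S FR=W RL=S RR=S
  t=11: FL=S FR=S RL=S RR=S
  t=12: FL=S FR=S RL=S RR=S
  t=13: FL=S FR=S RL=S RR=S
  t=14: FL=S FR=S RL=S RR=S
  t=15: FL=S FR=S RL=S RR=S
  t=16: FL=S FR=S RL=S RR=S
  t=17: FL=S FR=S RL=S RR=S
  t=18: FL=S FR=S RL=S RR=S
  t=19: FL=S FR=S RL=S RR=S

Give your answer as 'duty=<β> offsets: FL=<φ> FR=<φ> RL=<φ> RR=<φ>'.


duty β = stance ticks per leg = 15
FL: stance ticks = 15; W→S at t=7 → φ=13
FR: stance ticks = 15; W→S at t=11 → φ=9
RL: stance ticks = 15; W→S at t=10 → φ=10
RR: stance ticks = 15; W→S at t=5 → φ=15

duty=15 offsets: FL=13 FR=9 RL=10 RR=15


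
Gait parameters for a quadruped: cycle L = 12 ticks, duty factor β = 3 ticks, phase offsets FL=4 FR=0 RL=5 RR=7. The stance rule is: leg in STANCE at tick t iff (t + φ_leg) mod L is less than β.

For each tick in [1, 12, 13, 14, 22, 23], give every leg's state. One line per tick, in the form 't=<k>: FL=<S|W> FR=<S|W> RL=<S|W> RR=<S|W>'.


t=1: FL=W FR=S RL=W RR=W
t=12: FL=W FR=S RL=W RR=W
t=13: FL=W FR=S RL=W RR=W
t=14: FL=W FR=S RL=W RR=W
t=22: FL=S FR=W RL=W RR=W
t=23: FL=W FR=W RL=W RR=W

t=1: phase=(5,1,6,8) vs β=3 → FL=W FR=S RL=W RR=W
t=12: phase=(4,0,5,7) vs β=3 → FL=W FR=S RL=W RR=W
t=13: phase=(5,1,6,8) vs β=3 → FL=W FR=S RL=W RR=W
t=14: phase=(6,2,7,9) vs β=3 → FL=W FR=S RL=W RR=W
t=22: phase=(2,10,3,5) vs β=3 → FL=S FR=W RL=W RR=W
t=23: phase=(3,11,4,6) vs β=3 → FL=W FR=W RL=W RR=W


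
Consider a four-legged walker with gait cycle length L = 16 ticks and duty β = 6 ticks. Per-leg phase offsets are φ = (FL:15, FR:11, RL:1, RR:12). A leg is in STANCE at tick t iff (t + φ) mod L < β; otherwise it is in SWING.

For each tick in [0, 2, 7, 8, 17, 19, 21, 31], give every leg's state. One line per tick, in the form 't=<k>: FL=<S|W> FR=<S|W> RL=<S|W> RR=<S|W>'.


t=0: phase=(15,11,1,12) vs β=6 → FL=W FR=W RL=S RR=W
t=2: phase=(1,13,3,14) vs β=6 → FL=S FR=W RL=S RR=W
t=7: phase=(6,2,8,3) vs β=6 → FL=W FR=S RL=W RR=S
t=8: phase=(7,3,9,4) vs β=6 → FL=W FR=S RL=W RR=S
t=17: phase=(0,12,2,13) vs β=6 → FL=S FR=W RL=S RR=W
t=19: phase=(2,14,4,15) vs β=6 → FL=S FR=W RL=S RR=W
t=21: phase=(4,0,6,1) vs β=6 → FL=S FR=S RL=W RR=S
t=31: phase=(14,10,0,11) vs β=6 → FL=W FR=W RL=S RR=W

t=0: FL=W FR=W RL=S RR=W
t=2: FL=S FR=W RL=S RR=W
t=7: FL=W FR=S RL=W RR=S
t=8: FL=W FR=S RL=W RR=S
t=17: FL=S FR=W RL=S RR=W
t=19: FL=S FR=W RL=S RR=W
t=21: FL=S FR=S RL=W RR=S
t=31: FL=W FR=W RL=S RR=W


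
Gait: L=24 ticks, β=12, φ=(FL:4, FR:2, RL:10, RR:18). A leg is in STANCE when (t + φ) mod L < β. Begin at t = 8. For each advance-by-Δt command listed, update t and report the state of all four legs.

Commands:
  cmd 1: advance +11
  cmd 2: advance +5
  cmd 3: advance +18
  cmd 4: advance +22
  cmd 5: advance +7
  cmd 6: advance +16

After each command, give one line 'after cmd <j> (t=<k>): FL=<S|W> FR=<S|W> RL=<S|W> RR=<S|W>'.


after cmd 1 (t=19): FL=W FR=W RL=S RR=W
after cmd 2 (t=24): FL=S FR=S RL=S RR=W
after cmd 3 (t=42): FL=W FR=W RL=S RR=W
after cmd 4 (t=64): FL=W FR=W RL=S RR=S
after cmd 5 (t=71): FL=S FR=S RL=S RR=W
after cmd 6 (t=87): FL=W FR=W RL=S RR=S

start t=8: FL=W FR=S RL=W RR=S
cmd 1: advance +11 → t=19, phase=(23,21,5,13) → FL=W FR=W RL=S RR=W
cmd 2: advance +5 → t=24, phase=(4,2,10,18) → FL=S FR=S RL=S RR=W
cmd 3: advance +18 → t=42, phase=(22,20,4,12) → FL=W FR=W RL=S RR=W
cmd 4: advance +22 → t=64, phase=(20,18,2,10) → FL=W FR=W RL=S RR=S
cmd 5: advance +7 → t=71, phase=(3,1,9,17) → FL=S FR=S RL=S RR=W
cmd 6: advance +16 → t=87, phase=(19,17,1,9) → FL=W FR=W RL=S RR=S


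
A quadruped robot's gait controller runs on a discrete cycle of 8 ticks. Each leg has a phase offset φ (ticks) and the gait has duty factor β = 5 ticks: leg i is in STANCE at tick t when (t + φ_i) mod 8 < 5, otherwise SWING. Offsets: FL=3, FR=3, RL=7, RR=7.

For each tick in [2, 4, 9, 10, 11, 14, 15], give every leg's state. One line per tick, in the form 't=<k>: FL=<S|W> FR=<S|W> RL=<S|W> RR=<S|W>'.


t=2: FL=W FR=W RL=S RR=S
t=4: FL=W FR=W RL=S RR=S
t=9: FL=S FR=S RL=S RR=S
t=10: FL=W FR=W RL=S RR=S
t=11: FL=W FR=W RL=S RR=S
t=14: FL=S FR=S RL=W RR=W
t=15: FL=S FR=S RL=W RR=W

t=2: phase=(5,5,1,1) vs β=5 → FL=W FR=W RL=S RR=S
t=4: phase=(7,7,3,3) vs β=5 → FL=W FR=W RL=S RR=S
t=9: phase=(4,4,0,0) vs β=5 → FL=S FR=S RL=S RR=S
t=10: phase=(5,5,1,1) vs β=5 → FL=W FR=W RL=S RR=S
t=11: phase=(6,6,2,2) vs β=5 → FL=W FR=W RL=S RR=S
t=14: phase=(1,1,5,5) vs β=5 → FL=S FR=S RL=W RR=W
t=15: phase=(2,2,6,6) vs β=5 → FL=S FR=S RL=W RR=W


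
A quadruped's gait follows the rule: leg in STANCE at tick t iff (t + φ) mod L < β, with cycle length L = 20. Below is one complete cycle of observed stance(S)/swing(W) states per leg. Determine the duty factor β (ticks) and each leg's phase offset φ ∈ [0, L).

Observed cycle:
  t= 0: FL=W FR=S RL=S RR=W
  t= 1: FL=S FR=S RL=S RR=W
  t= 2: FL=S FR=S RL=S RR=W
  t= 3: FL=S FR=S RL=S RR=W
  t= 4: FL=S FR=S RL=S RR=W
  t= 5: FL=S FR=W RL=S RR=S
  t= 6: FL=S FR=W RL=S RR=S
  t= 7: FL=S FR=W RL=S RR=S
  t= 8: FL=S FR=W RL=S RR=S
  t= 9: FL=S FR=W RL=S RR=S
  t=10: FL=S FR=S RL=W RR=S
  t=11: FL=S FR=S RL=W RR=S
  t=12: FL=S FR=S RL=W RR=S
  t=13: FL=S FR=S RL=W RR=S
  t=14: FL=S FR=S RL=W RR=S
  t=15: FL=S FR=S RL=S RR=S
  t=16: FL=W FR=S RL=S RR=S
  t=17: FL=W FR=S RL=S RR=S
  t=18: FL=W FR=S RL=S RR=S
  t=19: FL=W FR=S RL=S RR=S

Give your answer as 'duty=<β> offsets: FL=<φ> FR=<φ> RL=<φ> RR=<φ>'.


duty=15 offsets: FL=19 FR=10 RL=5 RR=15

duty β = stance ticks per leg = 15
FL: stance ticks = 15; W→S at t=1 → φ=19
FR: stance ticks = 15; W→S at t=10 → φ=10
RL: stance ticks = 15; W→S at t=15 → φ=5
RR: stance ticks = 15; W→S at t=5 → φ=15


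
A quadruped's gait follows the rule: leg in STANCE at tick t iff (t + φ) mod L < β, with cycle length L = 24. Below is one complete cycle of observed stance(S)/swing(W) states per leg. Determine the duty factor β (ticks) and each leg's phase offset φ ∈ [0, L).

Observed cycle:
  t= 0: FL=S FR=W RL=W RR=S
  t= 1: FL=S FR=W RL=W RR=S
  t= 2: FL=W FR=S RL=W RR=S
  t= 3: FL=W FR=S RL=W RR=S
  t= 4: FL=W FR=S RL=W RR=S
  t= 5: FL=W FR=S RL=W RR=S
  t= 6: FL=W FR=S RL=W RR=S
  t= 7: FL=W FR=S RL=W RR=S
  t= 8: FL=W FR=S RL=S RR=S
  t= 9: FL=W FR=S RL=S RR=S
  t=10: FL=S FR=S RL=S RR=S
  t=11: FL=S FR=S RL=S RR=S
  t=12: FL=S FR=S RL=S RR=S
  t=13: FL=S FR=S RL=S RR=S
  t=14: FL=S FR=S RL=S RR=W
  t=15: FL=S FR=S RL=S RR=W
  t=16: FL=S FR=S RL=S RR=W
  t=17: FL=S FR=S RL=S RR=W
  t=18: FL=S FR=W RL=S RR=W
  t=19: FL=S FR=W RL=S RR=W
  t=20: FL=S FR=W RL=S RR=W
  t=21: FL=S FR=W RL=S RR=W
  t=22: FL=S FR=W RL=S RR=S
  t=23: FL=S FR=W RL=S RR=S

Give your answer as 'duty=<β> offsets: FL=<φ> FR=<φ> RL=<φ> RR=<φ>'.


duty=16 offsets: FL=14 FR=22 RL=16 RR=2

duty β = stance ticks per leg = 16
FL: stance ticks = 16; W→S at t=10 → φ=14
FR: stance ticks = 16; W→S at t=2 → φ=22
RL: stance ticks = 16; W→S at t=8 → φ=16
RR: stance ticks = 16; W→S at t=22 → φ=2


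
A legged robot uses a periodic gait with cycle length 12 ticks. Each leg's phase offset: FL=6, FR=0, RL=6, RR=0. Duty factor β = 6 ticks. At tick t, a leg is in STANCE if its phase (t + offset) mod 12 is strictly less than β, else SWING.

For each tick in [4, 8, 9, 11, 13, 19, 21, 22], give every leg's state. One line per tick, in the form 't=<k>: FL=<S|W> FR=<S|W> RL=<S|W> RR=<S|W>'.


t=4: FL=W FR=S RL=W RR=S
t=8: FL=S FR=W RL=S RR=W
t=9: FL=S FR=W RL=S RR=W
t=11: FL=S FR=W RL=S RR=W
t=13: FL=W FR=S RL=W RR=S
t=19: FL=S FR=W RL=S RR=W
t=21: FL=S FR=W RL=S RR=W
t=22: FL=S FR=W RL=S RR=W

t=4: phase=(10,4,10,4) vs β=6 → FL=W FR=S RL=W RR=S
t=8: phase=(2,8,2,8) vs β=6 → FL=S FR=W RL=S RR=W
t=9: phase=(3,9,3,9) vs β=6 → FL=S FR=W RL=S RR=W
t=11: phase=(5,11,5,11) vs β=6 → FL=S FR=W RL=S RR=W
t=13: phase=(7,1,7,1) vs β=6 → FL=W FR=S RL=W RR=S
t=19: phase=(1,7,1,7) vs β=6 → FL=S FR=W RL=S RR=W
t=21: phase=(3,9,3,9) vs β=6 → FL=S FR=W RL=S RR=W
t=22: phase=(4,10,4,10) vs β=6 → FL=S FR=W RL=S RR=W


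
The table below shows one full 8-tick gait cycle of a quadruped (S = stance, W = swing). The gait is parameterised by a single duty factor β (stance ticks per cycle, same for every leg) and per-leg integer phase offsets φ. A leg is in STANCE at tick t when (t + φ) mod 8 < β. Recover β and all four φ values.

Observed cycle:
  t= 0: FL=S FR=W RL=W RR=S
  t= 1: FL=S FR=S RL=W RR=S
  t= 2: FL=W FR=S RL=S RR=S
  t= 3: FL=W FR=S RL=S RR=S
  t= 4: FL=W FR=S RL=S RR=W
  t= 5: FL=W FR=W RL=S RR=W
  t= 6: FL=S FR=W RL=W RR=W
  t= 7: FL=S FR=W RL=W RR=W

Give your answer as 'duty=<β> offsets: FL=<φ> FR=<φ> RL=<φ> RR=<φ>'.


duty=4 offsets: FL=2 FR=7 RL=6 RR=0

duty β = stance ticks per leg = 4
FL: stance ticks = 4; W→S at t=6 → φ=2
FR: stance ticks = 4; W→S at t=1 → φ=7
RL: stance ticks = 4; W→S at t=2 → φ=6
RR: stance ticks = 4; W→S at t=0 → φ=0


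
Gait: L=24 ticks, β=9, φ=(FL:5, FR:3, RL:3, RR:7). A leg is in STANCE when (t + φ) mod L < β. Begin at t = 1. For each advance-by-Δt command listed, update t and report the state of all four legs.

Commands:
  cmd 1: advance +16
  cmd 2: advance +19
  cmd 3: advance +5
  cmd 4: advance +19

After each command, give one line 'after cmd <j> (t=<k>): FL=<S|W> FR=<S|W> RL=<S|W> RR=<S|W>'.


after cmd 1 (t=17): FL=W FR=W RL=W RR=S
after cmd 2 (t=36): FL=W FR=W RL=W RR=W
after cmd 3 (t=41): FL=W FR=W RL=W RR=S
after cmd 4 (t=60): FL=W FR=W RL=W RR=W

start t=1: FL=S FR=S RL=S RR=S
cmd 1: advance +16 → t=17, phase=(22,20,20,0) → FL=W FR=W RL=W RR=S
cmd 2: advance +19 → t=36, phase=(17,15,15,19) → FL=W FR=W RL=W RR=W
cmd 3: advance +5 → t=41, phase=(22,20,20,0) → FL=W FR=W RL=W RR=S
cmd 4: advance +19 → t=60, phase=(17,15,15,19) → FL=W FR=W RL=W RR=W


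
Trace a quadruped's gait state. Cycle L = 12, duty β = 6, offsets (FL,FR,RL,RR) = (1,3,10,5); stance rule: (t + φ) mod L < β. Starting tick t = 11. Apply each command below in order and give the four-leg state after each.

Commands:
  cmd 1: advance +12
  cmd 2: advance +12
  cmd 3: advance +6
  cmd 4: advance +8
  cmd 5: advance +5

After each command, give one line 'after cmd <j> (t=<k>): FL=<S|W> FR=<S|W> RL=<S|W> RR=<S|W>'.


start t=11: FL=S FR=S RL=W RR=S
cmd 1: advance +12 → t=23, phase=(0,2,9,4) → FL=S FR=S RL=W RR=S
cmd 2: advance +12 → t=35, phase=(0,2,9,4) → FL=S FR=S RL=W RR=S
cmd 3: advance +6 → t=41, phase=(6,8,3,10) → FL=W FR=W RL=S RR=W
cmd 4: advance +8 → t=49, phase=(2,4,11,6) → FL=S FR=S RL=W RR=W
cmd 5: advance +5 → t=54, phase=(7,9,4,11) → FL=W FR=W RL=S RR=W

after cmd 1 (t=23): FL=S FR=S RL=W RR=S
after cmd 2 (t=35): FL=S FR=S RL=W RR=S
after cmd 3 (t=41): FL=W FR=W RL=S RR=W
after cmd 4 (t=49): FL=S FR=S RL=W RR=W
after cmd 5 (t=54): FL=W FR=W RL=S RR=W


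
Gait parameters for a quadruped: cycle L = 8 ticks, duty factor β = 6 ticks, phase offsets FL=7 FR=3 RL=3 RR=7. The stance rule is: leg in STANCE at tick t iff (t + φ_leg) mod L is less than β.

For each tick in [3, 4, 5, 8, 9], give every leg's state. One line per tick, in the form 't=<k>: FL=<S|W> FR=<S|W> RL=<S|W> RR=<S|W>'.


t=3: FL=S FR=W RL=W RR=S
t=4: FL=S FR=W RL=W RR=S
t=5: FL=S FR=S RL=S RR=S
t=8: FL=W FR=S RL=S RR=W
t=9: FL=S FR=S RL=S RR=S

t=3: phase=(2,6,6,2) vs β=6 → FL=S FR=W RL=W RR=S
t=4: phase=(3,7,7,3) vs β=6 → FL=S FR=W RL=W RR=S
t=5: phase=(4,0,0,4) vs β=6 → FL=S FR=S RL=S RR=S
t=8: phase=(7,3,3,7) vs β=6 → FL=W FR=S RL=S RR=W
t=9: phase=(0,4,4,0) vs β=6 → FL=S FR=S RL=S RR=S


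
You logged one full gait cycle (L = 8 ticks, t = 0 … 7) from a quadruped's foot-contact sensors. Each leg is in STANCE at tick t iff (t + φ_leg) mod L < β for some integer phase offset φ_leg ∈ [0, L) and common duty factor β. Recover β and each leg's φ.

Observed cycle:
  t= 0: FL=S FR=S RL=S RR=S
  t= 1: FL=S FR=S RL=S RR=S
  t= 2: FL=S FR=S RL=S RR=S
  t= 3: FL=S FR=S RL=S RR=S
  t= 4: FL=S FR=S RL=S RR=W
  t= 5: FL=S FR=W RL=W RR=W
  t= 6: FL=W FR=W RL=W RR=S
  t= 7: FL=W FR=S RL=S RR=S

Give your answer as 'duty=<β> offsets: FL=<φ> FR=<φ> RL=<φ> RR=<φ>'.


duty β = stance ticks per leg = 6
FL: stance ticks = 6; W→S at t=0 → φ=0
FR: stance ticks = 6; W→S at t=7 → φ=1
RL: stance ticks = 6; W→S at t=7 → φ=1
RR: stance ticks = 6; W→S at t=6 → φ=2

duty=6 offsets: FL=0 FR=1 RL=1 RR=2


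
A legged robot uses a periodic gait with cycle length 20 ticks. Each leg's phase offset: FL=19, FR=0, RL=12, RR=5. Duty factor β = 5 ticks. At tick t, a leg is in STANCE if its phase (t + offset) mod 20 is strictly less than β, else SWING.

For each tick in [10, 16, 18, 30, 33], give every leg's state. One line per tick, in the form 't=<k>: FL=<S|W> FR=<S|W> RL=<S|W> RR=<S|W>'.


t=10: phase=(9,10,2,15) vs β=5 → FL=W FR=W RL=S RR=W
t=16: phase=(15,16,8,1) vs β=5 → FL=W FR=W RL=W RR=S
t=18: phase=(17,18,10,3) vs β=5 → FL=W FR=W RL=W RR=S
t=30: phase=(9,10,2,15) vs β=5 → FL=W FR=W RL=S RR=W
t=33: phase=(12,13,5,18) vs β=5 → FL=W FR=W RL=W RR=W

t=10: FL=W FR=W RL=S RR=W
t=16: FL=W FR=W RL=W RR=S
t=18: FL=W FR=W RL=W RR=S
t=30: FL=W FR=W RL=S RR=W
t=33: FL=W FR=W RL=W RR=W


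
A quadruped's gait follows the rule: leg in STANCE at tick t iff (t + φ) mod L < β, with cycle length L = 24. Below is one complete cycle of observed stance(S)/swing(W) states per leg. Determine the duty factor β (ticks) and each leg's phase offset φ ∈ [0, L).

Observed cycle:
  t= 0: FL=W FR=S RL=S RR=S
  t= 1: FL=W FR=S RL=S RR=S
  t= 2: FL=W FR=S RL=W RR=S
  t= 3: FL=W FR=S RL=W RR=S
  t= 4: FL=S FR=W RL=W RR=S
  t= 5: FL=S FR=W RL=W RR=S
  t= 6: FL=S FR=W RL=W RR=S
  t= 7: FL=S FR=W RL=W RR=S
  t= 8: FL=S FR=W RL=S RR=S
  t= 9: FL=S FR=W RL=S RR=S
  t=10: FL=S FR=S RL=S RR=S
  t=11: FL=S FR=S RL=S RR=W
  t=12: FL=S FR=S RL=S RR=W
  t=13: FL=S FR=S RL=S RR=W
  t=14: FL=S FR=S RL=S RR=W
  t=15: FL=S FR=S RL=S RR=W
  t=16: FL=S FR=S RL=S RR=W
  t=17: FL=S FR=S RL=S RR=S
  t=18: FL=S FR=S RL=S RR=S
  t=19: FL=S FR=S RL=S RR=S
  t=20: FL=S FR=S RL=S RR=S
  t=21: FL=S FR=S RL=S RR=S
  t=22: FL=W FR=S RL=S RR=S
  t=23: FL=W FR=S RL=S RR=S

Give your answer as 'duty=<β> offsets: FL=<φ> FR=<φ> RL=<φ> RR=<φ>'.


duty β = stance ticks per leg = 18
FL: stance ticks = 18; W→S at t=4 → φ=20
FR: stance ticks = 18; W→S at t=10 → φ=14
RL: stance ticks = 18; W→S at t=8 → φ=16
RR: stance ticks = 18; W→S at t=17 → φ=7

duty=18 offsets: FL=20 FR=14 RL=16 RR=7


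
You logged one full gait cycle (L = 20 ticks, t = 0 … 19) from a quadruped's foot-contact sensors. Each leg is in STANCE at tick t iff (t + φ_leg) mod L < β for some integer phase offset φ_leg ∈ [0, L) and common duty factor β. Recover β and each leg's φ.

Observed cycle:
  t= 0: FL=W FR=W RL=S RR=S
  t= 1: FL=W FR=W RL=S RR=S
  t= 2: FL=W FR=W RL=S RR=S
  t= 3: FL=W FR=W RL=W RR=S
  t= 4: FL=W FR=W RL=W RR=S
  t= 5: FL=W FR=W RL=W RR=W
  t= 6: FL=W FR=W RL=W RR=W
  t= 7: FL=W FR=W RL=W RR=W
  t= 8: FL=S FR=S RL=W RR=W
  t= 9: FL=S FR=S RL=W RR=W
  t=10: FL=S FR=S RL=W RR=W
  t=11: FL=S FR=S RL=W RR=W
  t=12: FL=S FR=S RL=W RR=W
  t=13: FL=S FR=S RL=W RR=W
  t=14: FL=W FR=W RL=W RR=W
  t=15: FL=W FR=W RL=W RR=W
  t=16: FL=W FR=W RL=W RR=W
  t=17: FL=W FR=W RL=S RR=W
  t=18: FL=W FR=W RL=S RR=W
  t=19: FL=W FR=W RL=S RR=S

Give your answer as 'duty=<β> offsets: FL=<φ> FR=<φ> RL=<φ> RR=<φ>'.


duty β = stance ticks per leg = 6
FL: stance ticks = 6; W→S at t=8 → φ=12
FR: stance ticks = 6; W→S at t=8 → φ=12
RL: stance ticks = 6; W→S at t=17 → φ=3
RR: stance ticks = 6; W→S at t=19 → φ=1

duty=6 offsets: FL=12 FR=12 RL=3 RR=1


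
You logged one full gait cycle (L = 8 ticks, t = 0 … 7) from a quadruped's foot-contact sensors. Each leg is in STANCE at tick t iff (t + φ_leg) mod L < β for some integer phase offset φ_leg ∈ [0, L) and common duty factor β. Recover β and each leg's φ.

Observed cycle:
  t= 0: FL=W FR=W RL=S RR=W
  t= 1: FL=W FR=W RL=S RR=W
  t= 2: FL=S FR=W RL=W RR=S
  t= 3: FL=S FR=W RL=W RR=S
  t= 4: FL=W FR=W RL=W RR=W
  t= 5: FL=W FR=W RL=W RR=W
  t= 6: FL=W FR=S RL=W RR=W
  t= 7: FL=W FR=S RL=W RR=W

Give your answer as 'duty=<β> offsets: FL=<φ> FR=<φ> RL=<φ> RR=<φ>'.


duty β = stance ticks per leg = 2
FL: stance ticks = 2; W→S at t=2 → φ=6
FR: stance ticks = 2; W→S at t=6 → φ=2
RL: stance ticks = 2; W→S at t=0 → φ=0
RR: stance ticks = 2; W→S at t=2 → φ=6

duty=2 offsets: FL=6 FR=2 RL=0 RR=6


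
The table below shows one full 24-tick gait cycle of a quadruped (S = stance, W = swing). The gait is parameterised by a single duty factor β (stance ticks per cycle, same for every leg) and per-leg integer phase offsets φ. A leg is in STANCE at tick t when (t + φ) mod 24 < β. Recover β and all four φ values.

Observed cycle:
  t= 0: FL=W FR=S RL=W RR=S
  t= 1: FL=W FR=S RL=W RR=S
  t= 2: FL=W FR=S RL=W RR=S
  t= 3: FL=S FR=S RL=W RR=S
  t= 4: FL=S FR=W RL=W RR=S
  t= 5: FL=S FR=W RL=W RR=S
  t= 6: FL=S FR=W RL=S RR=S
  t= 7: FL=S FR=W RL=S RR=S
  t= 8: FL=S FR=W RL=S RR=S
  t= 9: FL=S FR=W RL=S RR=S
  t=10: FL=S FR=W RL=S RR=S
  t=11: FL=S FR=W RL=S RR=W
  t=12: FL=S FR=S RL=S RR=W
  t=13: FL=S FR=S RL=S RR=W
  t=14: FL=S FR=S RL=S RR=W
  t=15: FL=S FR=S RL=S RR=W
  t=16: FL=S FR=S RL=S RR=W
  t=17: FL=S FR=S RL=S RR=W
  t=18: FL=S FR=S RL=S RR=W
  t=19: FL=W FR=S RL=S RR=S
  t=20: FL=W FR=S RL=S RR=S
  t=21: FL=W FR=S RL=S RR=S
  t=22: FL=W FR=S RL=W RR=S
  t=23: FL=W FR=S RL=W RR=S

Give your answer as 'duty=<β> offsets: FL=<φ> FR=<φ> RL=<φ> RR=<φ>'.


duty β = stance ticks per leg = 16
FL: stance ticks = 16; W→S at t=3 → φ=21
FR: stance ticks = 16; W→S at t=12 → φ=12
RL: stance ticks = 16; W→S at t=6 → φ=18
RR: stance ticks = 16; W→S at t=19 → φ=5

duty=16 offsets: FL=21 FR=12 RL=18 RR=5


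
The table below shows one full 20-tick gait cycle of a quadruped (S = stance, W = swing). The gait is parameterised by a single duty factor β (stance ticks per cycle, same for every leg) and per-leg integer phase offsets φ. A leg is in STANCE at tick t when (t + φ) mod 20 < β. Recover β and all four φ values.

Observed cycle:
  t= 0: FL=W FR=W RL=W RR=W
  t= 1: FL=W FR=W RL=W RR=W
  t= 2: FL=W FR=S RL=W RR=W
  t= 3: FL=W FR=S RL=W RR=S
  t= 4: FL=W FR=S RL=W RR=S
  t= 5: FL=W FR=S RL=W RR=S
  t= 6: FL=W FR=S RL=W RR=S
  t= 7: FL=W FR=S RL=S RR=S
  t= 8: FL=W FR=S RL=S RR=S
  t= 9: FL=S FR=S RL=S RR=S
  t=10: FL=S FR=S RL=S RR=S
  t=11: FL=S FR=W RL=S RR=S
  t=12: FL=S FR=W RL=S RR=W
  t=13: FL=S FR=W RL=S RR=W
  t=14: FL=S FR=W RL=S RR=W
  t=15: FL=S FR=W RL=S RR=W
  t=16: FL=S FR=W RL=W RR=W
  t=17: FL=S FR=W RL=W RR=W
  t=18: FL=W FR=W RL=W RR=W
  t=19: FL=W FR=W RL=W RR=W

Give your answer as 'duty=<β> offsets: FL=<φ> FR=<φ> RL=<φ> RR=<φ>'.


duty β = stance ticks per leg = 9
FL: stance ticks = 9; W→S at t=9 → φ=11
FR: stance ticks = 9; W→S at t=2 → φ=18
RL: stance ticks = 9; W→S at t=7 → φ=13
RR: stance ticks = 9; W→S at t=3 → φ=17

duty=9 offsets: FL=11 FR=18 RL=13 RR=17


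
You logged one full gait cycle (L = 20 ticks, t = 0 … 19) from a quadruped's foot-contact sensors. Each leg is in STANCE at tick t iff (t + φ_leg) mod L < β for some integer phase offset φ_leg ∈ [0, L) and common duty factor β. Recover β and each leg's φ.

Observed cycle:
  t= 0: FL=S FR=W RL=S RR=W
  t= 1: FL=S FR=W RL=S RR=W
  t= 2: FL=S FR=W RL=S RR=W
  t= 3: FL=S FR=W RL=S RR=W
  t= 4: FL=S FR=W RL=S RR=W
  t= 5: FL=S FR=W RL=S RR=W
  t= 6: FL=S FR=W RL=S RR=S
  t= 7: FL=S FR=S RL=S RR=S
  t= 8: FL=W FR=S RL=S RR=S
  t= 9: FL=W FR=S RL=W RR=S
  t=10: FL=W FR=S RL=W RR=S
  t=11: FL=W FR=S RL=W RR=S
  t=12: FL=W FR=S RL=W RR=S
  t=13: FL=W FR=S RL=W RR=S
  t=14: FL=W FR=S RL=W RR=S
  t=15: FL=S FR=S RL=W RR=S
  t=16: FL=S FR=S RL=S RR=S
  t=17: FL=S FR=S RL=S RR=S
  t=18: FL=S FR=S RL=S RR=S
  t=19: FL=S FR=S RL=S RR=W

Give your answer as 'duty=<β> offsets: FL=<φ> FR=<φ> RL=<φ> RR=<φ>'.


duty β = stance ticks per leg = 13
FL: stance ticks = 13; W→S at t=15 → φ=5
FR: stance ticks = 13; W→S at t=7 → φ=13
RL: stance ticks = 13; W→S at t=16 → φ=4
RR: stance ticks = 13; W→S at t=6 → φ=14

duty=13 offsets: FL=5 FR=13 RL=4 RR=14


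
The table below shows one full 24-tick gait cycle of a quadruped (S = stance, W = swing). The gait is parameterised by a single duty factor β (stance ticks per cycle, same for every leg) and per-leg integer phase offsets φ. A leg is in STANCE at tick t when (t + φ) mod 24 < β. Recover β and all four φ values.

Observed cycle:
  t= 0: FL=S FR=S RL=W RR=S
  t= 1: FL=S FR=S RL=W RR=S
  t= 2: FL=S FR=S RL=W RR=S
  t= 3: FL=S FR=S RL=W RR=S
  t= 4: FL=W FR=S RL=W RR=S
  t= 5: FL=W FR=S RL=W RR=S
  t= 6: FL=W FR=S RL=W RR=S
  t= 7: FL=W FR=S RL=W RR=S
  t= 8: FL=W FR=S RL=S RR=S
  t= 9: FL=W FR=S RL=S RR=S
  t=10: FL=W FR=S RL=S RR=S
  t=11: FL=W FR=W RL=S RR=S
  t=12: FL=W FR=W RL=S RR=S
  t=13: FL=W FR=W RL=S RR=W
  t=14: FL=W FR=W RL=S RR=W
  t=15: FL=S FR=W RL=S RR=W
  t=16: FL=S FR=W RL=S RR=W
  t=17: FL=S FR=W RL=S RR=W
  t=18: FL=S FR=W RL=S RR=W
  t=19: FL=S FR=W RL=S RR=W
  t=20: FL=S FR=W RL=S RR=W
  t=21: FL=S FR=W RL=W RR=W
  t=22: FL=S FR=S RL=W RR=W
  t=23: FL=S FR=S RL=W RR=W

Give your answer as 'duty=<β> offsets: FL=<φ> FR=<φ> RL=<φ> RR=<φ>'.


duty=13 offsets: FL=9 FR=2 RL=16 RR=0

duty β = stance ticks per leg = 13
FL: stance ticks = 13; W→S at t=15 → φ=9
FR: stance ticks = 13; W→S at t=22 → φ=2
RL: stance ticks = 13; W→S at t=8 → φ=16
RR: stance ticks = 13; W→S at t=0 → φ=0


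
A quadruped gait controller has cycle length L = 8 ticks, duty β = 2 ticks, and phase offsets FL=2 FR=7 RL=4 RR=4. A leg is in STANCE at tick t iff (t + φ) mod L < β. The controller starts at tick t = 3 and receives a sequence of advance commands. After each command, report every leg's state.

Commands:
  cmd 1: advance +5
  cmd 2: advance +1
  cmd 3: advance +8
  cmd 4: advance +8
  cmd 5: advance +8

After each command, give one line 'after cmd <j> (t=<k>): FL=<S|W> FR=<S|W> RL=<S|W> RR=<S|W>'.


start t=3: FL=W FR=W RL=W RR=W
cmd 1: advance +5 → t=8, phase=(2,7,4,4) → FL=W FR=W RL=W RR=W
cmd 2: advance +1 → t=9, phase=(3,0,5,5) → FL=W FR=S RL=W RR=W
cmd 3: advance +8 → t=17, phase=(3,0,5,5) → FL=W FR=S RL=W RR=W
cmd 4: advance +8 → t=25, phase=(3,0,5,5) → FL=W FR=S RL=W RR=W
cmd 5: advance +8 → t=33, phase=(3,0,5,5) → FL=W FR=S RL=W RR=W

after cmd 1 (t=8): FL=W FR=W RL=W RR=W
after cmd 2 (t=9): FL=W FR=S RL=W RR=W
after cmd 3 (t=17): FL=W FR=S RL=W RR=W
after cmd 4 (t=25): FL=W FR=S RL=W RR=W
after cmd 5 (t=33): FL=W FR=S RL=W RR=W


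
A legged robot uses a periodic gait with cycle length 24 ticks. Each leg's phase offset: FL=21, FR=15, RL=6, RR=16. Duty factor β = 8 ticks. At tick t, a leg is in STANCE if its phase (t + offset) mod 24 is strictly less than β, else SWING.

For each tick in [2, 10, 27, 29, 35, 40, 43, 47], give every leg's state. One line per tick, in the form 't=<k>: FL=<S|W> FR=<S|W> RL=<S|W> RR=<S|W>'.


t=2: FL=W FR=W RL=W RR=W
t=10: FL=S FR=S RL=W RR=S
t=27: FL=S FR=W RL=W RR=W
t=29: FL=S FR=W RL=W RR=W
t=35: FL=W FR=S RL=W RR=S
t=40: FL=W FR=S RL=W RR=W
t=43: FL=W FR=W RL=S RR=W
t=47: FL=W FR=W RL=S RR=W

t=2: phase=(23,17,8,18) vs β=8 → FL=W FR=W RL=W RR=W
t=10: phase=(7,1,16,2) vs β=8 → FL=S FR=S RL=W RR=S
t=27: phase=(0,18,9,19) vs β=8 → FL=S FR=W RL=W RR=W
t=29: phase=(2,20,11,21) vs β=8 → FL=S FR=W RL=W RR=W
t=35: phase=(8,2,17,3) vs β=8 → FL=W FR=S RL=W RR=S
t=40: phase=(13,7,22,8) vs β=8 → FL=W FR=S RL=W RR=W
t=43: phase=(16,10,1,11) vs β=8 → FL=W FR=W RL=S RR=W
t=47: phase=(20,14,5,15) vs β=8 → FL=W FR=W RL=S RR=W


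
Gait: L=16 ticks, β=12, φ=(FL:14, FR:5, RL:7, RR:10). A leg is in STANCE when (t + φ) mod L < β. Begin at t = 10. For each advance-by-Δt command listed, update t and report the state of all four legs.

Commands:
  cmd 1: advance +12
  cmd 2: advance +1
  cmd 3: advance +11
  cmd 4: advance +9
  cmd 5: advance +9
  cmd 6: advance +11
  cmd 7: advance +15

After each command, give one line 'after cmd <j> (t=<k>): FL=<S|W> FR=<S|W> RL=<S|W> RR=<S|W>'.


start t=10: FL=S FR=W RL=S RR=S
cmd 1: advance +12 → t=22, phase=(4,11,13,0) → FL=S FR=S RL=W RR=S
cmd 2: advance +1 → t=23, phase=(5,12,14,1) → FL=S FR=W RL=W RR=S
cmd 3: advance +11 → t=34, phase=(0,7,9,12) → FL=S FR=S RL=S RR=W
cmd 4: advance +9 → t=43, phase=(9,0,2,5) → FL=S FR=S RL=S RR=S
cmd 5: advance +9 → t=52, phase=(2,9,11,14) → FL=S FR=S RL=S RR=W
cmd 6: advance +11 → t=63, phase=(13,4,6,9) → FL=W FR=S RL=S RR=S
cmd 7: advance +15 → t=78, phase=(12,3,5,8) → FL=W FR=S RL=S RR=S

after cmd 1 (t=22): FL=S FR=S RL=W RR=S
after cmd 2 (t=23): FL=S FR=W RL=W RR=S
after cmd 3 (t=34): FL=S FR=S RL=S RR=W
after cmd 4 (t=43): FL=S FR=S RL=S RR=S
after cmd 5 (t=52): FL=S FR=S RL=S RR=W
after cmd 6 (t=63): FL=W FR=S RL=S RR=S
after cmd 7 (t=78): FL=W FR=S RL=S RR=S


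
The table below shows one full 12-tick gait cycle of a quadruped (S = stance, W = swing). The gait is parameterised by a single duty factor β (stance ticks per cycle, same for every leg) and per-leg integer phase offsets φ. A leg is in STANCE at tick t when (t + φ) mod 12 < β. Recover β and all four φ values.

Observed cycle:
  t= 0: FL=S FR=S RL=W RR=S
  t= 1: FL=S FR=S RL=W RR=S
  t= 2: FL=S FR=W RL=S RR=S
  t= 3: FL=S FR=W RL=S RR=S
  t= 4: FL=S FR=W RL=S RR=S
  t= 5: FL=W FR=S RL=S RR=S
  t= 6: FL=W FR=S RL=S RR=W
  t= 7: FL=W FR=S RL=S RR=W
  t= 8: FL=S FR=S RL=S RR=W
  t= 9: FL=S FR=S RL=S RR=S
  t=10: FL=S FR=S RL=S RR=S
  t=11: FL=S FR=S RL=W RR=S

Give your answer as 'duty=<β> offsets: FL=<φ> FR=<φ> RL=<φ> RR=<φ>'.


duty=9 offsets: FL=4 FR=7 RL=10 RR=3

duty β = stance ticks per leg = 9
FL: stance ticks = 9; W→S at t=8 → φ=4
FR: stance ticks = 9; W→S at t=5 → φ=7
RL: stance ticks = 9; W→S at t=2 → φ=10
RR: stance ticks = 9; W→S at t=9 → φ=3
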